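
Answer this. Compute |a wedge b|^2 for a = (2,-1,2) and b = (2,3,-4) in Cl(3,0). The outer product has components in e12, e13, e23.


a wedge b = (a1*b2 - a2*b1)*e12 + (a1*b3 - a3*b1)*e13 + (a2*b3 - a3*b2)*e23
e12 coeff: 2*3 - (-1)*2 = 6 - (-2) = 8
e13 coeff: 2*(-4) - 2*2 = -8 - 4 = -12
e23 coeff: (-1)*(-4) - 2*3 = 4 - 6 = -2
|a wedge b|^2 = 8^2 + (-12)^2 + (-2)^2
= 64 + 144 + 4
= 212


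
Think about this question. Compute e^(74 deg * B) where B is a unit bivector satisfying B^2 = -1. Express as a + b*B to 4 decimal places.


For a unit bivector B with B^2 = -1, the exponential series gives
e^(theta*B) = cos(theta) + sin(theta)*B (the GA analogue of Euler's formula).
theta = 74 degrees = 1.291544 rad
cos(74 deg) = 0.2756
sin(74 deg) = 0.9613
exp(theta*B) = 0.2756 + 0.9613*B


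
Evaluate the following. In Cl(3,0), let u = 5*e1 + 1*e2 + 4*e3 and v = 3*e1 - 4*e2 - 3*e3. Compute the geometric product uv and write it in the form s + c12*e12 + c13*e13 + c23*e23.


In Cl(3,0): e_i^2 = 1, e_ie_j = -e_je_i for i != j.
Scalar part = u . v = 5*3 + 1*(-4) + 4*(-3)
= 15 + (-4) + (-12) = -1
e12 coeff = 5*(-4) - 1*3 = -20 - 3 = -23
e13 coeff = 5*(-3) - 4*3 = -15 - 12 = -27
e23 coeff = 1*(-3) - 4*(-4) = -3 - (-16) = 13
uv = -1 - 23*e12 - 27*e13 + 13*e23


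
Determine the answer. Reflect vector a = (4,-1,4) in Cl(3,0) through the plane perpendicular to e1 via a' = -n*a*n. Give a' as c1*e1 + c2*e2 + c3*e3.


Reflection formula: a' = -n*a*n, with n = e1 (unit vector, n^2 = 1).
For reflection through hyperplane perp to e1:
The component along e1 flips sign, others stay.
a = (4, -1, 4)
a' = (-4, -1, 4)
a' = -4*e1 - 1*e2 + 4*e3


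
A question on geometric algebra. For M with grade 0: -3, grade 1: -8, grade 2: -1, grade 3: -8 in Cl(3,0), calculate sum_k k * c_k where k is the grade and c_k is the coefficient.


Grade-weighted sum = sum of grade_k * coefficient_k
0*(-3) = 0
1*(-8) = -8
2*(-1) = -2
3*(-8) = -24
Total = 0 + (-8) + (-2) + (-24) = -34


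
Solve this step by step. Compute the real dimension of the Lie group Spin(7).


Spin(n) double-covers SO(n); both have Lie algebra so(n) of dimension n(n-1)/2.
n = 7
n(n-1) = 7 * 6 = 42
dim Spin(7) = 42/2 = 21


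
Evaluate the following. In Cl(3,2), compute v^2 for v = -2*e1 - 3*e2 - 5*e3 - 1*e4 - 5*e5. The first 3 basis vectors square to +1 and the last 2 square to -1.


v^2 = sum of c_i^2 * e_i^2
Positive signature terms (e_i^2 = +1): (-2)^2 + (-3)^2 + (-5)^2 = 38
Negative signature terms (e_j^2 = -1): (-1)^2 + (-5)^2 = 26
v^2 = 38 - 26 = 12


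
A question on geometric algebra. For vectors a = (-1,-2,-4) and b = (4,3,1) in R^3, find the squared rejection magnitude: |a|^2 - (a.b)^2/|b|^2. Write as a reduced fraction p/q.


|a|^2 = (-1)^2 + (-2)^2 + (-4)^2 = 21
|b|^2 = 4^2 + 3^2 + 1^2 = 26
a . b = (-1)*4 + (-2)*3 + (-4)*1 = -14
(a.b)^2 = (-14)^2 = 196
|rej|^2 = 21 - 196/26
= (546 - 196)/26
= 350/26
In lowest terms: 175/13


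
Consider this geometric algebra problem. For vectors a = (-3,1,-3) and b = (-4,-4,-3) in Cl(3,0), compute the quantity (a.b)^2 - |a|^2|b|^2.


a . b = (-3)*(-4) + 1*(-4) + (-3)*(-3)
= 12 + (-4) + 9 = 17
|a|^2 = (-3)^2 + 1^2 + (-3)^2 = 19
|b|^2 = (-4)^2 + (-4)^2 + (-3)^2 = 41
(a.b)^2 = 17^2 = 289
|a|^2 * |b|^2 = 19 * 41 = 779
Result = 289 - 779 = -490


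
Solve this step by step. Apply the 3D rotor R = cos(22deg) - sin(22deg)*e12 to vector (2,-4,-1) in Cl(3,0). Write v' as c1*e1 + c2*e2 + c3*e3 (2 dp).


Rotor R = cos(22deg) - sin(22deg)*e12
Rotation angle theta = 2 * 22 = 44 degrees in the e12 plane (e1 -> e2).
The component perpendicular to the plane (e3) is invariant: v'_3 = v3 = -1.00
cos(44deg) = 0.7193, sin(44deg) = 0.6947
v'_1 = v1*cos(theta) - v2*sin(theta) = 2*0.7193 - (-4)*0.6947 = 4.22
v'_2 = v1*sin(theta) + v2*cos(theta) = 2*0.6947 + (-4)*0.7193 = -1.49
v' = 4.22*e1 - 1.49*e2 - 1.00*e3


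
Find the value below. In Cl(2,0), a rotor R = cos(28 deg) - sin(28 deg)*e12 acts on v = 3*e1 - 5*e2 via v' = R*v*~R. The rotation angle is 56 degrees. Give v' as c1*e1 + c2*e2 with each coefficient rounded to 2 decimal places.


Rotor R = cos(28deg) - sin(28deg)*e12
Rotation angle theta = 2 * 28 = 56 degrees
v' = R*v*~R rotates v by theta.
cos(56deg) = 0.5592, sin(56deg) = 0.8290
v'_1 = 3*cos(56deg) - (-5)*sin(56deg)
= 3*0.5592 - (-5)*0.8290
= 5.82
v'_2 = 3*sin(56deg) + (-5)*cos(56deg)
= 3*0.8290 + (-5)*0.5592
= -0.31
v' = 5.82*e1 - 0.31*e2


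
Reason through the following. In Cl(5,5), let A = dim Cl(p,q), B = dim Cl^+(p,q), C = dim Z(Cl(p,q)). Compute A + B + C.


n = 5 + 5 = 10
Total dim = 2^10 = 1024
Even subalgebra dim = 2^9 = 512
n is even, so center dim = 1
Sum = 1024 + 512 + 1 = 1537


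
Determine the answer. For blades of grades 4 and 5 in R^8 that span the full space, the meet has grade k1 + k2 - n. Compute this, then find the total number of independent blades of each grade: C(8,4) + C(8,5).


Meet grade = grade(A) + grade(B) - n
= 4 + 5 - 8 = 1
C(8,4) = 70
C(8,5) = 56
dim_A + dim_B = 70 + 56 = 126


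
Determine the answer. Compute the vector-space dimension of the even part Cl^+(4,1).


Even subalgebra dimension = 2^(n-1)
n = 4 + 1 = 5
2^(5 - 1) = 2^4 = 16
Verification: sum of C(5,k) for even k = 1 + 10 + 5 = 16
Result = 16


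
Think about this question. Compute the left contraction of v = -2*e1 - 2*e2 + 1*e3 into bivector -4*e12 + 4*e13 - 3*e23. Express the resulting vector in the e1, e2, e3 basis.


Left contraction v _| B = <vB>_1 (grade-1 part of the geometric product vB).
Using e1_|e12 = e2, e2_|e12 = -e1, e1_|e13 = e3, e3_|e13 = -e1, e2_|e23 = e3, e3_|e23 = -e2:
e1 coeff: -v2*b12 - v3*b13 = -(-2)*(-4) - (1)*(4) = -12
e2 coeff: v1*b12 - v3*b23 = (-2)*(-4) - (1)*(-3) = 11
e3 coeff: v1*b13 + v2*b23 = (-2)*(4) + (-2)*(-3) = -2
v _| B = -12*e1 + 11*e2 - 2*e3


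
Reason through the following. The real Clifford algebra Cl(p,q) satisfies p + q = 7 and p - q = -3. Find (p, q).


We need p + q = 7 and p - q = -3.
Adding: 2p = 7 + (-3) = 4, so p = 2.
Then q = 7 - 2 = 5.
(p, q) = (2, 5)


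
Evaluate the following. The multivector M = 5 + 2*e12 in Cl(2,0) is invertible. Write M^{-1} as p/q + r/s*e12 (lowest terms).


M = 5 + 2*e12, where e12^2 = -1.
Since M commutes with its reverse ~M = a - b*e12, M * ~M = a^2 - b^2*e12^2 = a^2 + b^2.
So M^{-1} = ~M / (a^2 + b^2) = (a - b*e12)/(a^2 + b^2).
a^2 + b^2 = 25 + 4 = 29
Scalar part = 5/29 = 5/29
Bivector coeff = -2/29 = -2/29
M^{-1} = 5/29 - 2/29*e12


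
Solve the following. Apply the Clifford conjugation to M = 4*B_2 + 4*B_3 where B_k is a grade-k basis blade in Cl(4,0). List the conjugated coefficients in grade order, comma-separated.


Clifford conjugate sign for grade k: (-1)^(k(k+1)/2)
Grade 2: (-1)^(2*3/2) = (-1)^3 = -1, coeff 4 -> -4
Grade 3: (-1)^(3*4/2) = (-1)^6 = 1, coeff 4 -> 4
Conjugated coefficients: -4, 4


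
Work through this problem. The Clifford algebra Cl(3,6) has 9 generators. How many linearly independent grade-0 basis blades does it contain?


Number of grade-k basis blades in Cl(p,q) with n = p + q is C(n, k).
n = 3 + 6 = 9
C(9, 0) = 9! / (0! * 9!)
= 362880 / (1 * 362880)
= 1


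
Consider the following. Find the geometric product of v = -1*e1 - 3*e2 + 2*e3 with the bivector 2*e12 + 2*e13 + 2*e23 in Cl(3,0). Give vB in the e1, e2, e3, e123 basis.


vB has grade-1 (vector) and grade-3 (trivector) parts: vB = (v _| B) + (v ^ B).
Vector part <vB>_1:
  e1: -v2*b12 - v3*b13 = -(-3)*(2) - (2)*(2) = 2
  e2: v1*b12 - v3*b23 = (-1)*(2) - (2)*(2) = -6
  e3: v1*b13 + v2*b23 = (-1)*(2) + (-3)*(2) = -8
Trivector part <vB>_3:
  e123: v1*b23 - v2*b13 + v3*b12 = (-1)*(2) - (-3)*(2) + (2)*(2) = 8
vB = 2*e1 - 6*e2 - 8*e3 + 8*e123


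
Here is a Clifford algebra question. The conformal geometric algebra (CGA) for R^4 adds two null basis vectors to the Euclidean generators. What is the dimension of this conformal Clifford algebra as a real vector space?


The conformal model of R^4 uses Cl(5,1): the 4 Euclidean generators plus two extra orthogonal generators e+ (e+^2 = +1) and e- (e-^2 = -1), from which the null vectors e0, einf are built.
Number of generators m = 4 + 2 = 6.
dim Cl(p,q) = 2^m = 2^6 = 64


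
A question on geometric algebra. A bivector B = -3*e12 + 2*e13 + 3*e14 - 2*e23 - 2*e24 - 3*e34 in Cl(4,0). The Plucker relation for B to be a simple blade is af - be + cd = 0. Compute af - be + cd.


Plucker relation: af - be + cd
a*f = (-3)*(-3) = 9
b*e = 2*(-2) = -4
c*d = 3*(-2) = -6
af - be + cd = 9 - (-4) + (-6)
= 7


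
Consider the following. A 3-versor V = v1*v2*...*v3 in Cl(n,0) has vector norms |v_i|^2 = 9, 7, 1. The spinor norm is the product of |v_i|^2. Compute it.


Spinor norm N(V) = |v1|^2 * |v2|^2 * ... * |v3|^2
= 9 * 7 * 1
Running product: 9, 63, 63
N(V) = 63


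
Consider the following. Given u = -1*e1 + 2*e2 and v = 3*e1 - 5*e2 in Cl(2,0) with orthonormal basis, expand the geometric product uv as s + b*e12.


Expand: (-1*e1 + 2*e2)(3*e1 - 5*e2)
= (-1)*3*e1e1 + (-1)*(-5)*e1e2 + 2*3*e2e1 + 2*(-5)*e2e2
Using e1^2 = e2^2 = 1, e2e1 = -e1e2:
Scalar part s = (-1)*3 + 2*(-5) = -3 + (-10) = -13
Bivector part b = (-1)*(-5) - 2*3 = 5 - 6 = -1
uv = -13 - 1*e12


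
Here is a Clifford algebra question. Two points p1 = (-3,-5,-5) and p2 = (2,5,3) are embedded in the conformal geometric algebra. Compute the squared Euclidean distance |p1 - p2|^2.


p1 - p2 = (-5, -10, -8)
|p1 - p2|^2 = (-5)^2 + (-10)^2 + (-8)^2
= 25 + 100 + 64
= 189


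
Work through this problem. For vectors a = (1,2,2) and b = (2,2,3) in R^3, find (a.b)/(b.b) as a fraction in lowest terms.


Projection coefficient = (a . b) / (b . b)
a . b = 1*2 + 2*2 + 2*3
= 2 + 4 + 6 = 12
b . b = 2^2 + 2^2 + 3^2
= 4 + 4 + 9 = 17
Coefficient = 12/17
In lowest terms: 12/17


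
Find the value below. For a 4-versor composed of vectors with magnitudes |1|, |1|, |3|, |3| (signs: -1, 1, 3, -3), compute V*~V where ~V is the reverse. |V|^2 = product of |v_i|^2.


Each vector v_i has |v_i|^2 = s_i^2
Squared scales: (-1)^2 = 1, 1^2 = 1, 3^2 = 9, (-3)^2 = 9
|V|^2 = 1 * 1 * 9 * 9
= 81


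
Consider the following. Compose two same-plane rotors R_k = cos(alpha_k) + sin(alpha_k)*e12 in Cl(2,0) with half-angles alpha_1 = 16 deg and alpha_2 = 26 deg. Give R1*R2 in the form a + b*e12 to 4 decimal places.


Same-plane rotors commute and their half-angles add:
R1*R2 = cos(a1 + a2) + sin(a1 + a2)*e12.
a1 + a2 = 16 + 26 = 42 deg
cos(42 deg) = 0.7431
sin(42 deg) = 0.6691
R1*R2 = 0.7431 + 0.6691*e12


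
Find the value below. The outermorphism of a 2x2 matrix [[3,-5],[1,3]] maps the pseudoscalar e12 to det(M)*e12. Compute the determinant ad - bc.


The outermorphism of a linear map f sends e1^e2 to f(e1)^f(e2).
f(e1) = 3*e1 + 1*e2
f(e2) = -5*e1 + 3*e2
f(e1) ^ f(e2) = (3*e1 + 1*e2) ^ (-5*e1 + 3*e2)
= 3*3*e12 + 1*(-5)*e21
= (9 - (-5))*e12
= 14*e12
Coefficient = 14


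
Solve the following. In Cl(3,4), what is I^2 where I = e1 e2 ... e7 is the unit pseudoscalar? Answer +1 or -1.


The pseudoscalar I = e1...e_n (product of all n generators) of Cl(p,q) satisfies I^2 = (-1)^(q + n(n-1)/2).
p = 3, q = 4, n = p + q = 7
n(n-1)/2 = 7 * 6 / 2 = 21
Exponent = q + n(n-1)/2 = 4 + 21 = 25
I^2 = (-1)^25 = -1


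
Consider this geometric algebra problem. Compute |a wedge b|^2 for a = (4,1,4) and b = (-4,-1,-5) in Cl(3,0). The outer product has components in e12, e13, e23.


a wedge b = (a1*b2 - a2*b1)*e12 + (a1*b3 - a3*b1)*e13 + (a2*b3 - a3*b2)*e23
e12 coeff: 4*(-1) - 1*(-4) = -4 - (-4) = 0
e13 coeff: 4*(-5) - 4*(-4) = -20 - (-16) = -4
e23 coeff: 1*(-5) - 4*(-1) = -5 - (-4) = -1
|a wedge b|^2 = 0^2 + (-4)^2 + (-1)^2
= 0 + 16 + 1
= 17


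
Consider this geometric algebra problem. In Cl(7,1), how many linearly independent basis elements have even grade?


Even subalgebra dimension = 2^(n-1)
n = 7 + 1 = 8
2^(8 - 1) = 2^7 = 128
Verification: sum of C(8,k) for even k = 1 + 28 + 70 + 28 + 1 = 128
Result = 128


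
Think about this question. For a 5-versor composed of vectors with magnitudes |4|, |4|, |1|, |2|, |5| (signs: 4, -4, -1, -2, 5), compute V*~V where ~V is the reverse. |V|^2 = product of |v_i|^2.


Each vector v_i has |v_i|^2 = s_i^2
Squared scales: 4^2 = 16, (-4)^2 = 16, (-1)^2 = 1, (-2)^2 = 4, 5^2 = 25
|V|^2 = 16 * 16 * 1 * 4 * 25
= 25600


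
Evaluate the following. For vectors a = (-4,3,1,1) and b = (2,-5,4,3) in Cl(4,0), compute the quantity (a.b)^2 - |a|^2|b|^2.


a . b = (-4)*2 + 3*(-5) + 1*4 + 1*3
= -8 + (-15) + 4 + 3 = -16
|a|^2 = (-4)^2 + 3^2 + 1^2 + 1^2 = 27
|b|^2 = 2^2 + (-5)^2 + 4^2 + 3^2 = 54
(a.b)^2 = (-16)^2 = 256
|a|^2 * |b|^2 = 27 * 54 = 1458
Result = 256 - 1458 = -1202


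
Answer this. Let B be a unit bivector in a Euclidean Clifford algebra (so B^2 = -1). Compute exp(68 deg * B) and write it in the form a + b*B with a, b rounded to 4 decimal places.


For a unit bivector B with B^2 = -1, the exponential series gives
e^(theta*B) = cos(theta) + sin(theta)*B (the GA analogue of Euler's formula).
theta = 68 degrees = 1.186824 rad
cos(68 deg) = 0.3746
sin(68 deg) = 0.9272
exp(theta*B) = 0.3746 + 0.9272*B


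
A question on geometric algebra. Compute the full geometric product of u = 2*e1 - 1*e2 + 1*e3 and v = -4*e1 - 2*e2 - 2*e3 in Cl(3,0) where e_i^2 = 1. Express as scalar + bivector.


In Cl(3,0): e_i^2 = 1, e_ie_j = -e_je_i for i != j.
Scalar part = u . v = 2*(-4) + (-1)*(-2) + 1*(-2)
= -8 + 2 + (-2) = -8
e12 coeff = 2*(-2) - (-1)*(-4) = -4 - 4 = -8
e13 coeff = 2*(-2) - 1*(-4) = -4 - (-4) = 0
e23 coeff = (-1)*(-2) - 1*(-2) = 2 - (-2) = 4
uv = -8 - 8*e12 + 0*e13 + 4*e23


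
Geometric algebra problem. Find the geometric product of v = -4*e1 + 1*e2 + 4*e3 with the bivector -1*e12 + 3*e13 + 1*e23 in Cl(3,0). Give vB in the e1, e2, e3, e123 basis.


vB has grade-1 (vector) and grade-3 (trivector) parts: vB = (v _| B) + (v ^ B).
Vector part <vB>_1:
  e1: -v2*b12 - v3*b13 = -(1)*(-1) - (4)*(3) = -11
  e2: v1*b12 - v3*b23 = (-4)*(-1) - (4)*(1) = 0
  e3: v1*b13 + v2*b23 = (-4)*(3) + (1)*(1) = -11
Trivector part <vB>_3:
  e123: v1*b23 - v2*b13 + v3*b12 = (-4)*(1) - (1)*(3) + (4)*(-1) = -11
vB = -11*e1 + 0*e2 - 11*e3 - 11*e123


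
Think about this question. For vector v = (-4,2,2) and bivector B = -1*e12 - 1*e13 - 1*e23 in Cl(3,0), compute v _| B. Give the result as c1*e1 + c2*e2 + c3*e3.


Left contraction v _| B = <vB>_1 (grade-1 part of the geometric product vB).
Using e1_|e12 = e2, e2_|e12 = -e1, e1_|e13 = e3, e3_|e13 = -e1, e2_|e23 = e3, e3_|e23 = -e2:
e1 coeff: -v2*b12 - v3*b13 = -(2)*(-1) - (2)*(-1) = 4
e2 coeff: v1*b12 - v3*b23 = (-4)*(-1) - (2)*(-1) = 6
e3 coeff: v1*b13 + v2*b23 = (-4)*(-1) + (2)*(-1) = 2
v _| B = 4*e1 + 6*e2 + 2*e3


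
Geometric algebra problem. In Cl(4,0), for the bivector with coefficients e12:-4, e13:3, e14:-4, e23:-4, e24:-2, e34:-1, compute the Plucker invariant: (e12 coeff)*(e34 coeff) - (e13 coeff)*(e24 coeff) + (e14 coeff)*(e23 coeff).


Plucker relation: af - be + cd
a*f = (-4)*(-1) = 4
b*e = 3*(-2) = -6
c*d = (-4)*(-4) = 16
af - be + cd = 4 - (-6) + 16
= 26


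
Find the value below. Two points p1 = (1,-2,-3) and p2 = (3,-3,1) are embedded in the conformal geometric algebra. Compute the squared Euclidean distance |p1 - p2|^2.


p1 - p2 = (-2, 1, -4)
|p1 - p2|^2 = (-2)^2 + 1^2 + (-4)^2
= 4 + 1 + 16
= 21


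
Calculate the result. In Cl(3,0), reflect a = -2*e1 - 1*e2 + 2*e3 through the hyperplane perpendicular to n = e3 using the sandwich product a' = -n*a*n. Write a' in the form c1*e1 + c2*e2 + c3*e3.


Reflection formula: a' = -n*a*n, with n = e3 (unit vector, n^2 = 1).
For reflection through hyperplane perp to e3:
The component along e3 flips sign, others stay.
a = (-2, -1, 2)
a' = (-2, -1, -2)
a' = -2*e1 - 1*e2 - 2*e3


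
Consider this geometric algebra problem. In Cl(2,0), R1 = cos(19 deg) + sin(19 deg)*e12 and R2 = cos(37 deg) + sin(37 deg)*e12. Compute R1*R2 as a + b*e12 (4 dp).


Same-plane rotors commute and their half-angles add:
R1*R2 = cos(a1 + a2) + sin(a1 + a2)*e12.
a1 + a2 = 19 + 37 = 56 deg
cos(56 deg) = 0.5592
sin(56 deg) = 0.8290
R1*R2 = 0.5592 + 0.8290*e12


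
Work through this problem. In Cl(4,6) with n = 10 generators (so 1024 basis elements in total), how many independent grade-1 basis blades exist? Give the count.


Number of grade-k basis blades in Cl(p,q) with n = p + q is C(n, k).
n = 4 + 6 = 10
C(10, 1) = 10! / (1! * 9!)
= 3628800 / (1 * 362880)
= 10


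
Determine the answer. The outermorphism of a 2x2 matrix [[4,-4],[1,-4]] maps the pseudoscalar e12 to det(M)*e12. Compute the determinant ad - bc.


The outermorphism of a linear map f sends e1^e2 to f(e1)^f(e2).
f(e1) = 4*e1 + 1*e2
f(e2) = -4*e1 - 4*e2
f(e1) ^ f(e2) = (4*e1 + 1*e2) ^ (-4*e1 - 4*e2)
= 4*(-4)*e12 + 1*(-4)*e21
= (-16 - (-4))*e12
= -12*e12
Coefficient = -12


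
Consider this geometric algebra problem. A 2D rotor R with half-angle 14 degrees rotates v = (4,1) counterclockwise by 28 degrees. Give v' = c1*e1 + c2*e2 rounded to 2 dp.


Rotor R = cos(14deg) - sin(14deg)*e12
Rotation angle theta = 2 * 14 = 28 degrees
v' = R*v*~R rotates v by theta.
cos(28deg) = 0.8829, sin(28deg) = 0.4695
v'_1 = 4*cos(28deg) - 1*sin(28deg)
= 4*0.8829 - 1*0.4695
= 3.06
v'_2 = 4*sin(28deg) + 1*cos(28deg)
= 4*0.4695 + 1*0.8829
= 2.76
v' = 3.06*e1 + 2.76*e2


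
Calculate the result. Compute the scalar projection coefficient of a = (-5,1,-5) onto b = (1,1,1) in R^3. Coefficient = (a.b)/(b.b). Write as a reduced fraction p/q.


Projection coefficient = (a . b) / (b . b)
a . b = (-5)*1 + 1*1 + (-5)*1
= -5 + 1 + (-5) = -9
b . b = 1^2 + 1^2 + 1^2
= 1 + 1 + 1 = 3
Coefficient = -9/3
In lowest terms: -3/1


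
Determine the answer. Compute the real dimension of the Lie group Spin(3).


Spin(n) double-covers SO(n); both have Lie algebra so(n) of dimension n(n-1)/2.
n = 3
n(n-1) = 3 * 2 = 6
dim Spin(3) = 6/2 = 3


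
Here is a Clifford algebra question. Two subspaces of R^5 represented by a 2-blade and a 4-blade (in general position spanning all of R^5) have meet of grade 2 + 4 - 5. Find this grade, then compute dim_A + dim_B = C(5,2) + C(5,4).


Meet grade = grade(A) + grade(B) - n
= 2 + 4 - 5 = 1
C(5,2) = 10
C(5,4) = 5
dim_A + dim_B = 10 + 5 = 15


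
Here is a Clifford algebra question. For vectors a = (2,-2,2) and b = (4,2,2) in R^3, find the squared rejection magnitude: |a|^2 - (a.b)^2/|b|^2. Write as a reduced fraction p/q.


|a|^2 = 2^2 + (-2)^2 + 2^2 = 12
|b|^2 = 4^2 + 2^2 + 2^2 = 24
a . b = 2*4 + (-2)*2 + 2*2 = 8
(a.b)^2 = 8^2 = 64
|rej|^2 = 12 - 64/24
= (288 - 64)/24
= 224/24
In lowest terms: 28/3


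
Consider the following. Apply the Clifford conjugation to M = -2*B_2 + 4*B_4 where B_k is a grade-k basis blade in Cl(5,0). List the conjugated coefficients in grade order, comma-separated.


Clifford conjugate sign for grade k: (-1)^(k(k+1)/2)
Grade 2: (-1)^(2*3/2) = (-1)^3 = -1, coeff -2 -> 2
Grade 4: (-1)^(4*5/2) = (-1)^10 = 1, coeff 4 -> 4
Conjugated coefficients: 2, 4


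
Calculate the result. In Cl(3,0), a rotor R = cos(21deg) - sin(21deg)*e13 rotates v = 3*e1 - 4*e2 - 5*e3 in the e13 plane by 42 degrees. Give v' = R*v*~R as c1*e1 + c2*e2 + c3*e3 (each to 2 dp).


Rotor R = cos(21deg) - sin(21deg)*e13
Rotation angle theta = 2 * 21 = 42 degrees in the e13 plane (e1 -> e3).
The component perpendicular to the plane (e2) is invariant: v'_2 = v2 = -4.00
cos(42deg) = 0.7431, sin(42deg) = 0.6691
v'_1 = v1*cos(theta) - v3*sin(theta) = 3*0.7431 - (-5)*0.6691 = 5.58
v'_3 = v1*sin(theta) + v3*cos(theta) = 3*0.6691 + (-5)*0.7431 = -1.71
v' = 5.58*e1 - 4.00*e2 - 1.71*e3


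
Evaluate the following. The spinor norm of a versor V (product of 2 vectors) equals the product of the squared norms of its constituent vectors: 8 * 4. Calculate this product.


Spinor norm N(V) = |v1|^2 * |v2|^2 * ... * |v2|^2
= 8 * 4
Running product: 8, 32
N(V) = 32


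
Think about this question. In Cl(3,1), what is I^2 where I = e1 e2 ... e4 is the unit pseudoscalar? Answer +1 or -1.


The pseudoscalar I = e1...e_n (product of all n generators) of Cl(p,q) satisfies I^2 = (-1)^(q + n(n-1)/2).
p = 3, q = 1, n = p + q = 4
n(n-1)/2 = 4 * 3 / 2 = 6
Exponent = q + n(n-1)/2 = 1 + 6 = 7
I^2 = (-1)^7 = -1


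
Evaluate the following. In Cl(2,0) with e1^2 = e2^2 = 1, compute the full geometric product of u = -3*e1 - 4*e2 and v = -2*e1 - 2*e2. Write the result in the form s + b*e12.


Expand: (-3*e1 - 4*e2)(-2*e1 - 2*e2)
= (-3)*(-2)*e1e1 + (-3)*(-2)*e1e2 + (-4)*(-2)*e2e1 + (-4)*(-2)*e2e2
Using e1^2 = e2^2 = 1, e2e1 = -e1e2:
Scalar part s = (-3)*(-2) + (-4)*(-2) = 6 + 8 = 14
Bivector part b = (-3)*(-2) - (-4)*(-2) = 6 - 8 = -2
uv = 14 - 2*e12


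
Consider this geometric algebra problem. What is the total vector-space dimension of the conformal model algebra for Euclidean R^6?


The conformal model of R^6 uses Cl(7,1): the 6 Euclidean generators plus two extra orthogonal generators e+ (e+^2 = +1) and e- (e-^2 = -1), from which the null vectors e0, einf are built.
Number of generators m = 6 + 2 = 8.
dim Cl(p,q) = 2^m = 2^8 = 256


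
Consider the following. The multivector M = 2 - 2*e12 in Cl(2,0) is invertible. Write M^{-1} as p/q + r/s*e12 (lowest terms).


M = 2 - 2*e12, where e12^2 = -1.
Since M commutes with its reverse ~M = a - b*e12, M * ~M = a^2 - b^2*e12^2 = a^2 + b^2.
So M^{-1} = ~M / (a^2 + b^2) = (a - b*e12)/(a^2 + b^2).
a^2 + b^2 = 4 + 4 = 8
Scalar part = 2/8 = 1/4
Bivector coeff = 2/8 = 1/4
M^{-1} = 1/4 + 1/4*e12


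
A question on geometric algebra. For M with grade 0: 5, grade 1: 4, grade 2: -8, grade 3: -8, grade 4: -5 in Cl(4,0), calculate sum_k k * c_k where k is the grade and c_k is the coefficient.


Grade-weighted sum = sum of grade_k * coefficient_k
0*5 = 0
1*4 = 4
2*(-8) = -16
3*(-8) = -24
4*(-5) = -20
Total = 0 + 4 + (-16) + (-24) + (-20) = -56


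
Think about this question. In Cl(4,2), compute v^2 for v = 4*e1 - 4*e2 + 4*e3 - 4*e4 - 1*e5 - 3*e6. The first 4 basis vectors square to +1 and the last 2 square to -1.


v^2 = sum of c_i^2 * e_i^2
Positive signature terms (e_i^2 = +1): 4^2 + (-4)^2 + 4^2 + (-4)^2 = 64
Negative signature terms (e_j^2 = -1): (-1)^2 + (-3)^2 = 10
v^2 = 64 - 10 = 54


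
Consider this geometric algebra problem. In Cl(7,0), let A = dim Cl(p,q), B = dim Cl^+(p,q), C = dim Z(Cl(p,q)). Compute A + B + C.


n = 7 + 0 = 7
Total dim = 2^7 = 128
Even subalgebra dim = 2^6 = 64
n is odd, so center dim = 2
Sum = 128 + 64 + 2 = 194


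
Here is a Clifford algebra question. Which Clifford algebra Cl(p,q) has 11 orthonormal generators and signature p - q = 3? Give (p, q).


We need p + q = 11 and p - q = 3.
Adding: 2p = 11 + 3 = 14, so p = 7.
Then q = 11 - 7 = 4.
(p, q) = (7, 4)


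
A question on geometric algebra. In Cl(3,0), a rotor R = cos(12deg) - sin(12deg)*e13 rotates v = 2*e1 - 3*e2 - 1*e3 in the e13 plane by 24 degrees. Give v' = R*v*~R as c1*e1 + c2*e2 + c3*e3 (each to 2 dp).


Rotor R = cos(12deg) - sin(12deg)*e13
Rotation angle theta = 2 * 12 = 24 degrees in the e13 plane (e1 -> e3).
The component perpendicular to the plane (e2) is invariant: v'_2 = v2 = -3.00
cos(24deg) = 0.9135, sin(24deg) = 0.4067
v'_1 = v1*cos(theta) - v3*sin(theta) = 2*0.9135 - (-1)*0.4067 = 2.23
v'_3 = v1*sin(theta) + v3*cos(theta) = 2*0.4067 + (-1)*0.9135 = -0.10
v' = 2.23*e1 - 3.00*e2 - 0.10*e3


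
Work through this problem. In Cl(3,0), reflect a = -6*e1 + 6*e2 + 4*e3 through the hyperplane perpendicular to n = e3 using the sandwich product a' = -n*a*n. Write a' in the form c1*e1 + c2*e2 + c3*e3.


Reflection formula: a' = -n*a*n, with n = e3 (unit vector, n^2 = 1).
For reflection through hyperplane perp to e3:
The component along e3 flips sign, others stay.
a = (-6, 6, 4)
a' = (-6, 6, -4)
a' = -6*e1 + 6*e2 - 4*e3


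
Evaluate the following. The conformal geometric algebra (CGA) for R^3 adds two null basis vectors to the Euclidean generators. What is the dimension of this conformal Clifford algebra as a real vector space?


The conformal model of R^3 uses Cl(4,1): the 3 Euclidean generators plus two extra orthogonal generators e+ (e+^2 = +1) and e- (e-^2 = -1), from which the null vectors e0, einf are built.
Number of generators m = 3 + 2 = 5.
dim Cl(p,q) = 2^m = 2^5 = 32


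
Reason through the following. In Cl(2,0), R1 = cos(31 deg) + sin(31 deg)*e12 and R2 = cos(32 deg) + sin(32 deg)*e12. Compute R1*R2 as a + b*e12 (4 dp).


Same-plane rotors commute and their half-angles add:
R1*R2 = cos(a1 + a2) + sin(a1 + a2)*e12.
a1 + a2 = 31 + 32 = 63 deg
cos(63 deg) = 0.4540
sin(63 deg) = 0.8910
R1*R2 = 0.4540 + 0.8910*e12


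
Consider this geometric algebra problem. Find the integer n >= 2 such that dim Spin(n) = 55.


dim Spin(n) = dim so(n) = n(n-1)/2.
Solve n(n-1)/2 = 55, i.e. n^2 - n - 110 = 0.
Discriminant = 1 + 8*55 = 441
n = (1 + sqrt(441))/2 = (1 + 21)/2 = 11


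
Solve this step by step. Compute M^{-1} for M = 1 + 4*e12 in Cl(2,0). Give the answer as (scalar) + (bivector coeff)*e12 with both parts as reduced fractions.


M = 1 + 4*e12, where e12^2 = -1.
Since M commutes with its reverse ~M = a - b*e12, M * ~M = a^2 - b^2*e12^2 = a^2 + b^2.
So M^{-1} = ~M / (a^2 + b^2) = (a - b*e12)/(a^2 + b^2).
a^2 + b^2 = 1 + 16 = 17
Scalar part = 1/17 = 1/17
Bivector coeff = -4/17 = -4/17
M^{-1} = 1/17 - 4/17*e12


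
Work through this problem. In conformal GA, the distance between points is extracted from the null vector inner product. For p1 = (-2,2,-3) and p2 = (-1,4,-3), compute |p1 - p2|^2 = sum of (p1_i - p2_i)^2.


p1 - p2 = (-1, -2, 0)
|p1 - p2|^2 = (-1)^2 + (-2)^2 + 0^2
= 1 + 4 + 0
= 5


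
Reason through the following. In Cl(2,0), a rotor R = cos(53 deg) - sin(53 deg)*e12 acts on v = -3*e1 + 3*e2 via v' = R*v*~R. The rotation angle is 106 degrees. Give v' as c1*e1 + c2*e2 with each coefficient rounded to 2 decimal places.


Rotor R = cos(53deg) - sin(53deg)*e12
Rotation angle theta = 2 * 53 = 106 degrees
v' = R*v*~R rotates v by theta.
cos(106deg) = -0.2756, sin(106deg) = 0.9613
v'_1 = -3*cos(106deg) - 3*sin(106deg)
= -3*(-0.2756) - 3*0.9613
= -2.06
v'_2 = -3*sin(106deg) + 3*cos(106deg)
= -3*0.9613 + 3*(-0.2756)
= -3.71
v' = -2.06*e1 - 3.71*e2


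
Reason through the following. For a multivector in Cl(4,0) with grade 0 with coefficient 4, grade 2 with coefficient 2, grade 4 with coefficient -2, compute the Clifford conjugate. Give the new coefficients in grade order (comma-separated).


Clifford conjugate sign for grade k: (-1)^(k(k+1)/2)
Grade 0: (-1)^(0*1/2) = (-1)^0 = 1, coeff 4 -> 4
Grade 2: (-1)^(2*3/2) = (-1)^3 = -1, coeff 2 -> -2
Grade 4: (-1)^(4*5/2) = (-1)^10 = 1, coeff -2 -> -2
Conjugated coefficients: 4, -2, -2


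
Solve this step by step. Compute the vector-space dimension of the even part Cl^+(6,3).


Even subalgebra dimension = 2^(n-1)
n = 6 + 3 = 9
2^(9 - 1) = 2^8 = 256
Verification: sum of C(9,k) for even k = 1 + 36 + 126 + 84 + 9 = 256
Result = 256


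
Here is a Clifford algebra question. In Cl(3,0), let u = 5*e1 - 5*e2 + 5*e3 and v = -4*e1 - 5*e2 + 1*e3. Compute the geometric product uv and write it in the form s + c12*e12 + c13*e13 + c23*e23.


In Cl(3,0): e_i^2 = 1, e_ie_j = -e_je_i for i != j.
Scalar part = u . v = 5*(-4) + (-5)*(-5) + 5*1
= -20 + 25 + 5 = 10
e12 coeff = 5*(-5) - (-5)*(-4) = -25 - 20 = -45
e13 coeff = 5*1 - 5*(-4) = 5 - (-20) = 25
e23 coeff = (-5)*1 - 5*(-5) = -5 - (-25) = 20
uv = 10 - 45*e12 + 25*e13 + 20*e23


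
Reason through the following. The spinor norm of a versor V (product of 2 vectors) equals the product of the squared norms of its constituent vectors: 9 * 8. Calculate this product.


Spinor norm N(V) = |v1|^2 * |v2|^2 * ... * |v2|^2
= 9 * 8
Running product: 9, 72
N(V) = 72


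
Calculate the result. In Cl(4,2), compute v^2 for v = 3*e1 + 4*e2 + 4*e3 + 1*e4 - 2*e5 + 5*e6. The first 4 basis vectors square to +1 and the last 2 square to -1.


v^2 = sum of c_i^2 * e_i^2
Positive signature terms (e_i^2 = +1): 3^2 + 4^2 + 4^2 + 1^2 = 42
Negative signature terms (e_j^2 = -1): (-2)^2 + 5^2 = 29
v^2 = 42 - 29 = 13


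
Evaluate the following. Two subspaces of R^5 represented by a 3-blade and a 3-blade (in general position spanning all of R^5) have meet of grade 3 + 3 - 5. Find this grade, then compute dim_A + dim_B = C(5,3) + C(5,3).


Meet grade = grade(A) + grade(B) - n
= 3 + 3 - 5 = 1
C(5,3) = 10
C(5,3) = 10
dim_A + dim_B = 10 + 10 = 20


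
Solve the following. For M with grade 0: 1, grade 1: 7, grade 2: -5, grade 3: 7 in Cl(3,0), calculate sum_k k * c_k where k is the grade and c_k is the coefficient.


Grade-weighted sum = sum of grade_k * coefficient_k
0*1 = 0
1*7 = 7
2*(-5) = -10
3*7 = 21
Total = 0 + 7 + (-10) + 21 = 18


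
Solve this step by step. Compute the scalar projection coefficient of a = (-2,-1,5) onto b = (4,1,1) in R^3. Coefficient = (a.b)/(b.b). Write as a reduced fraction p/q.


Projection coefficient = (a . b) / (b . b)
a . b = (-2)*4 + (-1)*1 + 5*1
= -8 + (-1) + 5 = -4
b . b = 4^2 + 1^2 + 1^2
= 16 + 1 + 1 = 18
Coefficient = -4/18
In lowest terms: -2/9


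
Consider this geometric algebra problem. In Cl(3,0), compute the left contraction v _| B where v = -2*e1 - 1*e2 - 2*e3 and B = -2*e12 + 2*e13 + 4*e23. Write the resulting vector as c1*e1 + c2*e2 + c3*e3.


Left contraction v _| B = <vB>_1 (grade-1 part of the geometric product vB).
Using e1_|e12 = e2, e2_|e12 = -e1, e1_|e13 = e3, e3_|e13 = -e1, e2_|e23 = e3, e3_|e23 = -e2:
e1 coeff: -v2*b12 - v3*b13 = -(-1)*(-2) - (-2)*(2) = 2
e2 coeff: v1*b12 - v3*b23 = (-2)*(-2) - (-2)*(4) = 12
e3 coeff: v1*b13 + v2*b23 = (-2)*(2) + (-1)*(4) = -8
v _| B = 2*e1 + 12*e2 - 8*e3


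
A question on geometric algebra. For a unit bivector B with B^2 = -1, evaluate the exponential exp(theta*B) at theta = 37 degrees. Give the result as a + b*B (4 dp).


For a unit bivector B with B^2 = -1, the exponential series gives
e^(theta*B) = cos(theta) + sin(theta)*B (the GA analogue of Euler's formula).
theta = 37 degrees = 0.645772 rad
cos(37 deg) = 0.7986
sin(37 deg) = 0.6018
exp(theta*B) = 0.7986 + 0.6018*B


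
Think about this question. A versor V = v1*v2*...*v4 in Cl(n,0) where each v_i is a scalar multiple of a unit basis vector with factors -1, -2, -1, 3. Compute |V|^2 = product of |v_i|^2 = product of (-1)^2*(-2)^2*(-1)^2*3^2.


Each vector v_i has |v_i|^2 = s_i^2
Squared scales: (-1)^2 = 1, (-2)^2 = 4, (-1)^2 = 1, 3^2 = 9
|V|^2 = 1 * 4 * 1 * 9
= 36


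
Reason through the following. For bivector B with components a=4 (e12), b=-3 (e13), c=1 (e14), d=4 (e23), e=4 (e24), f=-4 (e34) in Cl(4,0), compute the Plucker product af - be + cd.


Plucker relation: af - be + cd
a*f = 4*(-4) = -16
b*e = (-3)*4 = -12
c*d = 1*4 = 4
af - be + cd = -16 - (-12) + 4
= 0


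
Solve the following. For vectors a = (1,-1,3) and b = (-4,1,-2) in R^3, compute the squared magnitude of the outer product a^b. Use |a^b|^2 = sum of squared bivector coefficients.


a wedge b = (a1*b2 - a2*b1)*e12 + (a1*b3 - a3*b1)*e13 + (a2*b3 - a3*b2)*e23
e12 coeff: 1*1 - (-1)*(-4) = 1 - 4 = -3
e13 coeff: 1*(-2) - 3*(-4) = -2 - (-12) = 10
e23 coeff: (-1)*(-2) - 3*1 = 2 - 3 = -1
|a wedge b|^2 = (-3)^2 + 10^2 + (-1)^2
= 9 + 100 + 1
= 110


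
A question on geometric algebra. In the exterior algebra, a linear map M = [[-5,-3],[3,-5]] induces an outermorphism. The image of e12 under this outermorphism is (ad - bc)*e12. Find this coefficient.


The outermorphism of a linear map f sends e1^e2 to f(e1)^f(e2).
f(e1) = -5*e1 + 3*e2
f(e2) = -3*e1 - 5*e2
f(e1) ^ f(e2) = (-5*e1 + 3*e2) ^ (-3*e1 - 5*e2)
= (-5)*(-5)*e12 + 3*(-3)*e21
= (25 - (-9))*e12
= 34*e12
Coefficient = 34


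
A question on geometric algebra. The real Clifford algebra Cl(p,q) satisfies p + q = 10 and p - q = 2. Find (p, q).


We need p + q = 10 and p - q = 2.
Adding: 2p = 10 + 2 = 12, so p = 6.
Then q = 10 - 6 = 4.
(p, q) = (6, 4)


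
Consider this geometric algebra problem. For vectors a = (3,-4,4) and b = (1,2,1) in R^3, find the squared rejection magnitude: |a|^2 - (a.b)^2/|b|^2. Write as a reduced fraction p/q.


|a|^2 = 3^2 + (-4)^2 + 4^2 = 41
|b|^2 = 1^2 + 2^2 + 1^2 = 6
a . b = 3*1 + (-4)*2 + 4*1 = -1
(a.b)^2 = (-1)^2 = 1
|rej|^2 = 41 - 1/6
= (246 - 1)/6
= 245/6
In lowest terms: 245/6


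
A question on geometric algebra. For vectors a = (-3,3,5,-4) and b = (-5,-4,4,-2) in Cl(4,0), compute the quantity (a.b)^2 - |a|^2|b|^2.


a . b = (-3)*(-5) + 3*(-4) + 5*4 + (-4)*(-2)
= 15 + (-12) + 20 + 8 = 31
|a|^2 = (-3)^2 + 3^2 + 5^2 + (-4)^2 = 59
|b|^2 = (-5)^2 + (-4)^2 + 4^2 + (-2)^2 = 61
(a.b)^2 = 31^2 = 961
|a|^2 * |b|^2 = 59 * 61 = 3599
Result = 961 - 3599 = -2638


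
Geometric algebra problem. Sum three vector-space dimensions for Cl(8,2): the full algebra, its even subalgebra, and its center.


n = 8 + 2 = 10
Total dim = 2^10 = 1024
Even subalgebra dim = 2^9 = 512
n is even, so center dim = 1
Sum = 1024 + 512 + 1 = 1537


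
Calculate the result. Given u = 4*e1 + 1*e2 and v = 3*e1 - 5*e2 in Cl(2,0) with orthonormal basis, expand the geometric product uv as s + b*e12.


Expand: (4*e1 + 1*e2)(3*e1 - 5*e2)
= 4*3*e1e1 + 4*(-5)*e1e2 + 1*3*e2e1 + 1*(-5)*e2e2
Using e1^2 = e2^2 = 1, e2e1 = -e1e2:
Scalar part s = 4*3 + 1*(-5) = 12 + (-5) = 7
Bivector part b = 4*(-5) - 1*3 = -20 - 3 = -23
uv = 7 - 23*e12


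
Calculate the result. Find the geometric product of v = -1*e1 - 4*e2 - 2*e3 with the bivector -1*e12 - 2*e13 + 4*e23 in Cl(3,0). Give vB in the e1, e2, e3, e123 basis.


vB has grade-1 (vector) and grade-3 (trivector) parts: vB = (v _| B) + (v ^ B).
Vector part <vB>_1:
  e1: -v2*b12 - v3*b13 = -(-4)*(-1) - (-2)*(-2) = -8
  e2: v1*b12 - v3*b23 = (-1)*(-1) - (-2)*(4) = 9
  e3: v1*b13 + v2*b23 = (-1)*(-2) + (-4)*(4) = -14
Trivector part <vB>_3:
  e123: v1*b23 - v2*b13 + v3*b12 = (-1)*(4) - (-4)*(-2) + (-2)*(-1) = -10
vB = -8*e1 + 9*e2 - 14*e3 - 10*e123


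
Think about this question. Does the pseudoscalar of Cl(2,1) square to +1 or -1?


The pseudoscalar I = e1...e_n (product of all n generators) of Cl(p,q) satisfies I^2 = (-1)^(q + n(n-1)/2).
p = 2, q = 1, n = p + q = 3
n(n-1)/2 = 3 * 2 / 2 = 3
Exponent = q + n(n-1)/2 = 1 + 3 = 4
I^2 = (-1)^4 = +1


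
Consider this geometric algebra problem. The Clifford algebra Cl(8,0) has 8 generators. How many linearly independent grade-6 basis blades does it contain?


Number of grade-k basis blades in Cl(p,q) with n = p + q is C(n, k).
n = 8 + 0 = 8
C(8, 6) = 8! / (6! * 2!)
= 40320 / (720 * 2)
= 28


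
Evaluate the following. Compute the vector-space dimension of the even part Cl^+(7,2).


Even subalgebra dimension = 2^(n-1)
n = 7 + 2 = 9
2^(9 - 1) = 2^8 = 256
Verification: sum of C(9,k) for even k = 1 + 36 + 126 + 84 + 9 = 256
Result = 256


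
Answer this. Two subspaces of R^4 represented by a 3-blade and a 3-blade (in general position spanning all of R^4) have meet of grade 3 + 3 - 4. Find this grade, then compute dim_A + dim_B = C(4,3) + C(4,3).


Meet grade = grade(A) + grade(B) - n
= 3 + 3 - 4 = 2
C(4,3) = 4
C(4,3) = 4
dim_A + dim_B = 4 + 4 = 8


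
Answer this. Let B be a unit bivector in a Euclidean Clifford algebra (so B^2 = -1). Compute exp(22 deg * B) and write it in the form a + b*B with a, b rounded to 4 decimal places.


For a unit bivector B with B^2 = -1, the exponential series gives
e^(theta*B) = cos(theta) + sin(theta)*B (the GA analogue of Euler's formula).
theta = 22 degrees = 0.383972 rad
cos(22 deg) = 0.9272
sin(22 deg) = 0.3746
exp(theta*B) = 0.9272 + 0.3746*B


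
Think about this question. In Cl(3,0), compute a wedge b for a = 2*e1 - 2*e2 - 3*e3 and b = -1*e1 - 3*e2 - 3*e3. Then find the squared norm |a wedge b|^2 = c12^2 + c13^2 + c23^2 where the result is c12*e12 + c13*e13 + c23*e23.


a wedge b = (a1*b2 - a2*b1)*e12 + (a1*b3 - a3*b1)*e13 + (a2*b3 - a3*b2)*e23
e12 coeff: 2*(-3) - (-2)*(-1) = -6 - 2 = -8
e13 coeff: 2*(-3) - (-3)*(-1) = -6 - 3 = -9
e23 coeff: (-2)*(-3) - (-3)*(-3) = 6 - 9 = -3
|a wedge b|^2 = (-8)^2 + (-9)^2 + (-3)^2
= 64 + 81 + 9
= 154


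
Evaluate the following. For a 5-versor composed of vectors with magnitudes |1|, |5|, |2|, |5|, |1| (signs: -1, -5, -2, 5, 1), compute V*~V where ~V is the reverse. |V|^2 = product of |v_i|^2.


Each vector v_i has |v_i|^2 = s_i^2
Squared scales: (-1)^2 = 1, (-5)^2 = 25, (-2)^2 = 4, 5^2 = 25, 1^2 = 1
|V|^2 = 1 * 25 * 4 * 25 * 1
= 2500


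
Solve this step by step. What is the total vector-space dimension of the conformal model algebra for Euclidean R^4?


The conformal model of R^4 uses Cl(5,1): the 4 Euclidean generators plus two extra orthogonal generators e+ (e+^2 = +1) and e- (e-^2 = -1), from which the null vectors e0, einf are built.
Number of generators m = 4 + 2 = 6.
dim Cl(p,q) = 2^m = 2^6 = 64


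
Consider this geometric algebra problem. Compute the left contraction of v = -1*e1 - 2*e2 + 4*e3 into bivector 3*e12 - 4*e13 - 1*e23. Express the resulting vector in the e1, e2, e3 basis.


Left contraction v _| B = <vB>_1 (grade-1 part of the geometric product vB).
Using e1_|e12 = e2, e2_|e12 = -e1, e1_|e13 = e3, e3_|e13 = -e1, e2_|e23 = e3, e3_|e23 = -e2:
e1 coeff: -v2*b12 - v3*b13 = -(-2)*(3) - (4)*(-4) = 22
e2 coeff: v1*b12 - v3*b23 = (-1)*(3) - (4)*(-1) = 1
e3 coeff: v1*b13 + v2*b23 = (-1)*(-4) + (-2)*(-1) = 6
v _| B = 22*e1 + 1*e2 + 6*e3


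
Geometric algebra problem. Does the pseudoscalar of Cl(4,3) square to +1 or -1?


The pseudoscalar I = e1...e_n (product of all n generators) of Cl(p,q) satisfies I^2 = (-1)^(q + n(n-1)/2).
p = 4, q = 3, n = p + q = 7
n(n-1)/2 = 7 * 6 / 2 = 21
Exponent = q + n(n-1)/2 = 3 + 21 = 24
I^2 = (-1)^24 = +1


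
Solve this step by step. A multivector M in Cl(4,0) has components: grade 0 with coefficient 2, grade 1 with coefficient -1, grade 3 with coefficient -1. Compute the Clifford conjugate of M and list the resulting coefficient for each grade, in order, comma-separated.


Clifford conjugate sign for grade k: (-1)^(k(k+1)/2)
Grade 0: (-1)^(0*1/2) = (-1)^0 = 1, coeff 2 -> 2
Grade 1: (-1)^(1*2/2) = (-1)^1 = -1, coeff -1 -> 1
Grade 3: (-1)^(3*4/2) = (-1)^6 = 1, coeff -1 -> -1
Conjugated coefficients: 2, 1, -1


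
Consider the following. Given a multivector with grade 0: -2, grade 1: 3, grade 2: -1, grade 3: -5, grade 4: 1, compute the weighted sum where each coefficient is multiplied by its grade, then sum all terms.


Grade-weighted sum = sum of grade_k * coefficient_k
0*(-2) = 0
1*3 = 3
2*(-1) = -2
3*(-5) = -15
4*1 = 4
Total = 0 + 3 + (-2) + (-15) + 4 = -10


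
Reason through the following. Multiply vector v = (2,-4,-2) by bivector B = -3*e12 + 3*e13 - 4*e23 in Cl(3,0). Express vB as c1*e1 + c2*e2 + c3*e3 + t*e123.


vB has grade-1 (vector) and grade-3 (trivector) parts: vB = (v _| B) + (v ^ B).
Vector part <vB>_1:
  e1: -v2*b12 - v3*b13 = -(-4)*(-3) - (-2)*(3) = -6
  e2: v1*b12 - v3*b23 = (2)*(-3) - (-2)*(-4) = -14
  e3: v1*b13 + v2*b23 = (2)*(3) + (-4)*(-4) = 22
Trivector part <vB>_3:
  e123: v1*b23 - v2*b13 + v3*b12 = (2)*(-4) - (-4)*(3) + (-2)*(-3) = 10
vB = -6*e1 - 14*e2 + 22*e3 + 10*e123


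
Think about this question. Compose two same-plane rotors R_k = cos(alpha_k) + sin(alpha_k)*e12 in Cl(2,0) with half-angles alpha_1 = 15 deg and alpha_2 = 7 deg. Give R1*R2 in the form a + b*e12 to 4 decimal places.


Same-plane rotors commute and their half-angles add:
R1*R2 = cos(a1 + a2) + sin(a1 + a2)*e12.
a1 + a2 = 15 + 7 = 22 deg
cos(22 deg) = 0.9272
sin(22 deg) = 0.3746
R1*R2 = 0.9272 + 0.3746*e12


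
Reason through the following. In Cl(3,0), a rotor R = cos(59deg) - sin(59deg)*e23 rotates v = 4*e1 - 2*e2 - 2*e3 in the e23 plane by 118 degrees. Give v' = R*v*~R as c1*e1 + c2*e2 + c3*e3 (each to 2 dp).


Rotor R = cos(59deg) - sin(59deg)*e23
Rotation angle theta = 2 * 59 = 118 degrees in the e23 plane (e2 -> e3).
The component perpendicular to the plane (e1) is invariant: v'_1 = v1 = 4.00
cos(118deg) = -0.4695, sin(118deg) = 0.8829
v'_2 = v2*cos(theta) - v3*sin(theta) = -2*(-0.4695) - (-2)*0.8829 = 2.70
v'_3 = v2*sin(theta) + v3*cos(theta) = -2*0.8829 + (-2)*(-0.4695) = -0.83
v' = 4.00*e1 + 2.70*e2 - 0.83*e3


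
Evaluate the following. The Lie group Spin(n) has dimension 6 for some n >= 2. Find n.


dim Spin(n) = dim so(n) = n(n-1)/2.
Solve n(n-1)/2 = 6, i.e. n^2 - n - 12 = 0.
Discriminant = 1 + 8*6 = 49
n = (1 + sqrt(49))/2 = (1 + 7)/2 = 4
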